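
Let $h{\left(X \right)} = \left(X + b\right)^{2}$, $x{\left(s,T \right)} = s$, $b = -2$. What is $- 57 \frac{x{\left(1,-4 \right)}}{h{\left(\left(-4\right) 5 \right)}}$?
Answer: $- \frac{57}{484} \approx -0.11777$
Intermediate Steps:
$h{\left(X \right)} = \left(-2 + X\right)^{2}$ ($h{\left(X \right)} = \left(X - 2\right)^{2} = \left(-2 + X\right)^{2}$)
$- 57 \frac{x{\left(1,-4 \right)}}{h{\left(\left(-4\right) 5 \right)}} = - 57 \cdot 1 \frac{1}{\left(-2 - 20\right)^{2}} = - 57 \cdot 1 \frac{1}{\left(-22\right)^{2}} = - 57 \cdot 1 \cdot \frac{1}{484} = \left(-57\right) \frac{1}{484} = - \frac{57}{484}$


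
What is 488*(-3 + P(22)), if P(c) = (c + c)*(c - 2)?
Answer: 427976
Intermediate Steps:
P(c) = 2*c*(-2 + c) (P(c) = (2*c)*(-2 + c) = 2*c*(-2 + c))
488*(-3 + P(22)) = 488*(-3 + 2*22*(-2 + 22)) = 488*(-3 + 2*22*20) = 488*(-3 + 880) = 488*877 = 427976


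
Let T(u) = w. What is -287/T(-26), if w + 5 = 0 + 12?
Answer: -41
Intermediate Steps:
w = 7 (w = -5 + (0 + 12) = -5 + 12 = 7)
T(u) = 7
-287/T(-26) = -287/7 = -287*1/7 = -41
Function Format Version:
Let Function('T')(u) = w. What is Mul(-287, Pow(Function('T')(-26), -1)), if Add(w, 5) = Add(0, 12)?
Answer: -41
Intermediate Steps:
w = 7 (w = Add(-5, Add(0, 12)) = Add(-5, 12) = 7)
Function('T')(u) = 7
Mul(-287, Pow(Function('T')(-26), -1)) = Mul(-287, Pow(7, -1)) = Mul(-287, Rational(1, 7)) = -41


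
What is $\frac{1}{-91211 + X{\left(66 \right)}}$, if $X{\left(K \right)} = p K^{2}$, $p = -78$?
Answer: $- \frac{1}{430979} \approx -2.3203 \cdot 10^{-6}$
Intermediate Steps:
$X{\left(K \right)} = - 78 K^{2}$
$\frac{1}{-91211 + X{\left(66 \right)}} = \frac{1}{-91211 - 78 \cdot 66^{2}} = \frac{1}{-91211 - 339768} = \frac{1}{-430979} = - \frac{1}{430979}$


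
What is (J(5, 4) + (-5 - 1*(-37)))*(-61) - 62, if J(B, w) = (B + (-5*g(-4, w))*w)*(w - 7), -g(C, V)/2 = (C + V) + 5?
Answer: 35501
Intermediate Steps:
g(C, V) = -10 - 2*C - 2*V (g(C, V) = -2*((C + V) + 5) = -2*(5 + C + V) = -10 - 2*C - 2*V)
J(B, w) = (-7 + w)*(B + w*(10 + 10*w)) (J(B, w) = (B + (-5*(-10 - 2*(-4) - 2*w))*w)*(w - 7) = (B + (-5*(-10 + 8 - 2*w))*w)*(-7 + w) = (B + (-5*(-2 - 2*w))*w)*(-7 + w) = (B + (10 + 10*w)*w)*(-7 + w) = (B + w*(10 + 10*w))*(-7 + w) = (-7 + w)*(B + w*(10 + 10*w)))
(J(5, 4) + (-5 - 1*(-37)))*(-61) - 62 = ((-70*4 - 60*4**2 - 7*5 + 10*4**3 + 5*4) + (-5 - 1*(-37)))*(-61) - 62 = ((-280 - 60*16 - 35 + 10*64 + 20) + (-5 + 37))*(-61) - 62 = ((-280 - 960 - 35 + 640 + 20) + 32)*(-61) - 62 = (-615 + 32)*(-61) - 62 = -583*(-61) - 62 = 35563 - 62 = 35501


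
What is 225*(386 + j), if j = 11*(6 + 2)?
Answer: 106650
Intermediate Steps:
j = 88 (j = 11*8 = 88)
225*(386 + j) = 225*(386 + 88) = 225*474 = 106650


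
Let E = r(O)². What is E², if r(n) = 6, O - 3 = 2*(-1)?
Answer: 1296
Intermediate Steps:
O = 1 (O = 3 + 2*(-1) = 3 - 2 = 1)
E = 36 (E = 6² = 36)
E² = 36² = 1296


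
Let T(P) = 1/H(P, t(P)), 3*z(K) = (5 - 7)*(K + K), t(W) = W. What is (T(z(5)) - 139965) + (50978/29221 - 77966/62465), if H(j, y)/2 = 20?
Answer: -408761168367515/2920463624 ≈ -1.3996e+5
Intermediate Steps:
H(j, y) = 40 (H(j, y) = 2*20 = 40)
z(K) = -4*K/3 (z(K) = ((5 - 7)*(K + K))/3 = (-4*K)/3 = -4*K/3)
T(P) = 1/40
(T(z(5)) - 139965) + (50978/29221 - 77966/62465) = (1/40 - 139965) + (50978/29221 - 77966/62465) = -5598599/40 + (50978*(1/29221) - 77966*1/62465) = -5598599/40 + (50978/29221 - 77966/62465) = -5598599/40 + 906096284/1825289765 = -408761168367515/2920463624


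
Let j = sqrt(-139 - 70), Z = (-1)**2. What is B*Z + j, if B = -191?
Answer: -191 + I*sqrt(209) ≈ -191.0 + 14.457*I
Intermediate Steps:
Z = 1
j = I*sqrt(209) (j = sqrt(-209) = I*sqrt(209) ≈ 14.457*I)
B*Z + j = -191*1 + I*sqrt(209) = -191 + I*sqrt(209)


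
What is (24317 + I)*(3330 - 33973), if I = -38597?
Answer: 437582040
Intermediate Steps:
(24317 + I)*(3330 - 33973) = (24317 - 38597)*(3330 - 33973) = -14280*(-30643) = 437582040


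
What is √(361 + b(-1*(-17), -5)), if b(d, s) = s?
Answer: 2*√89 ≈ 18.868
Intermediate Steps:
√(361 + b(-1*(-17), -5)) = √(361 - 5) = √356 = 2*√89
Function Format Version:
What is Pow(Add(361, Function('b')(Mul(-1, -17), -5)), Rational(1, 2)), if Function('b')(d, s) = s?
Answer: Mul(2, Pow(89, Rational(1, 2))) ≈ 18.868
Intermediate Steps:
Pow(Add(361, Function('b')(Mul(-1, -17), -5)), Rational(1, 2)) = Pow(Add(361, -5), Rational(1, 2)) = Pow(356, Rational(1, 2)) = Mul(2, Pow(89, Rational(1, 2)))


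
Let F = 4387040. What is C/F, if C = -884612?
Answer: -221153/1096760 ≈ -0.20164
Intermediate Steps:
C/F = -884612/4387040 = -884612*1/4387040 = -221153/1096760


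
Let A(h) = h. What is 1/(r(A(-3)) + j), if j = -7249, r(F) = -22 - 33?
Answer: -1/7304 ≈ -0.00013691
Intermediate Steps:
r(F) = -55
1/(r(A(-3)) + j) = 1/(-55 - 7249) = 1/(-7304) = -1/7304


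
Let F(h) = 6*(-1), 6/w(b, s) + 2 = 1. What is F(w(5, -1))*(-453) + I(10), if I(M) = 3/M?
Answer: 27183/10 ≈ 2718.3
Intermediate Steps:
w(b, s) = -6 (w(b, s) = 6/(-2 + 1) = 6/(-1) = 6*(-1) = -6)
F(h) = -6
F(w(5, -1))*(-453) + I(10) = -6*(-453) + 3/10 = 2718 + 3*(⅒) = 2718 + 3/10 = 27183/10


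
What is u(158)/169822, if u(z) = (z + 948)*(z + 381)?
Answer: 298067/84911 ≈ 3.5103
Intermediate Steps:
u(z) = (381 + z)*(948 + z) (u(z) = (948 + z)*(381 + z) = (381 + z)*(948 + z))
u(158)/169822 = (361188 + 158² + 1329*158)/169822 = (361188 + 24964 + 209982)*(1/169822) = 596134*(1/169822) = 298067/84911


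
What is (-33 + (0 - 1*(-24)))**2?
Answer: 81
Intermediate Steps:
(-33 + (0 - 1*(-24)))**2 = (-33 + (0 + 24))**2 = (-33 + 24)**2 = (-9)**2 = 81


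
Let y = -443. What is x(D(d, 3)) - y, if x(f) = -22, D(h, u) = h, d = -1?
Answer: 421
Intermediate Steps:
x(D(d, 3)) - y = -22 - 1*(-443) = -22 + 443 = 421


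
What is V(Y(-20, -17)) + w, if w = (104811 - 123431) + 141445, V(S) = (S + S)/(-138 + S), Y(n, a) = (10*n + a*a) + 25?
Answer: 245631/2 ≈ 1.2282e+5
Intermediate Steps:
Y(n, a) = 25 + a² + 10*n (Y(n, a) = (10*n + a²) + 25 = (a² + 10*n) + 25 = 25 + a² + 10*n)
V(S) = 2*S/(-138 + S) (V(S) = (2*S)/(-138 + S) = 2*S/(-138 + S))
w = 122825 (w = -18620 + 141445 = 122825)
V(Y(-20, -17)) + w = 2*(25 + (-17)² + 10*(-20))/(-138 + (25 + (-17)² + 10*(-20))) + 122825 = 2*(25 + 289 - 200)/(-138 + (25 + 289 - 200)) + 122825 = 2*114/(-138 + 114) + 122825 = 2*114/(-24) + 122825 = 2*114*(-1/24) + 122825 = -19/2 + 122825 = 245631/2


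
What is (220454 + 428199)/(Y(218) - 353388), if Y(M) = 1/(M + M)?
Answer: -282812708/154077167 ≈ -1.8355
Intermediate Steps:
Y(M) = 1/(2*M)
(220454 + 428199)/(Y(218) - 353388) = (220454 + 428199)/((1/2)/218 - 353388) = 648653/((1/2)*(1/218) - 353388) = 648653/(1/436 - 353388) = 648653/(-154077167/436) = 648653*(-436/154077167) = -282812708/154077167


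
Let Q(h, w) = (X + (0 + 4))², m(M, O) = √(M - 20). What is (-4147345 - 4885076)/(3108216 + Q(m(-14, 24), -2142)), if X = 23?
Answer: -3010807/1036315 ≈ -2.9053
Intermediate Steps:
m(M, O) = √(-20 + M)
Q(h, w) = 729 (Q(h, w) = (23 + (0 + 4))² = (23 + 4)² = 27² = 729)
(-4147345 - 4885076)/(3108216 + Q(m(-14, 24), -2142)) = (-4147345 - 4885076)/(3108216 + 729) = -9032421/3108945 = -9032421*1/3108945 = -3010807/1036315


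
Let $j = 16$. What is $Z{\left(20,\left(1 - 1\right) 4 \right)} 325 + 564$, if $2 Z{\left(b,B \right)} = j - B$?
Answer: $3164$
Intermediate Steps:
$Z{\left(b,B \right)} = 8 - \frac{B}{2}$ ($Z{\left(b,B \right)} = \frac{16 - B}{2} = 8 - \frac{B}{2}$)
$Z{\left(20,\left(1 - 1\right) 4 \right)} 325 + 564 = \left(8 - \frac{\left(1 - 1\right) 4}{2}\right) 325 + 564 = \left(8 - \frac{0 \cdot 4}{2}\right) 325 + 564 = \left(8 - 0\right) 325 + 564 = \left(8 + 0\right) 325 + 564 = 8 \cdot 325 + 564 = 2600 + 564 = 3164$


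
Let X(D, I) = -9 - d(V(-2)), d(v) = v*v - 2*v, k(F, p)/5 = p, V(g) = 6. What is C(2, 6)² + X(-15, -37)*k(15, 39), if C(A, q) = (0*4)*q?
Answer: -6435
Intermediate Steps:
k(F, p) = 5*p
C(A, q) = 0 (C(A, q) = 0*q = 0)
d(v) = v² - 2*v
X(D, I) = -33 (X(D, I) = -9 - 6*(-2 + 6) = -9 - 6*4 = -9 - 1*24 = -9 - 24 = -33)
C(2, 6)² + X(-15, -37)*k(15, 39) = 0² - 165*39 = 0 - 33*195 = 0 - 6435 = -6435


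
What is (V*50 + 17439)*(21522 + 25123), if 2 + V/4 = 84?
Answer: 1578420155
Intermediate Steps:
V = 328 (V = -8 + 4*84 = -8 + 336 = 328)
(V*50 + 17439)*(21522 + 25123) = (328*50 + 17439)*(21522 + 25123) = (16400 + 17439)*46645 = 33839*46645 = 1578420155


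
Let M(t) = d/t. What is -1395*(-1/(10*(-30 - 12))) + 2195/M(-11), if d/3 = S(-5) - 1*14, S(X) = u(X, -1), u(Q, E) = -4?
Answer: 335519/756 ≈ 443.81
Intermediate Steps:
S(X) = -4
d = -54 (d = 3*(-4 - 1*14) = 3*(-4 - 14) = 3*(-18) = -54)
M(t) = -54/t
-1395*(-1/(10*(-30 - 12))) + 2195/M(-11) = -1395*(-1/(10*(-30 - 12))) + 2195/((-54/(-11))) = -1395/((-42*(-10))) + 2195/((-54*(-1/11))) = -1395/420 + 2195/(54/11) = -1395*1/420 + 2195*(11/54) = -93/28 + 24145/54 = 335519/756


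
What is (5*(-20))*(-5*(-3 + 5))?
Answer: 1000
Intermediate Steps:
(5*(-20))*(-5*(-3 + 5)) = -(-500)*2 = -100*(-10) = 1000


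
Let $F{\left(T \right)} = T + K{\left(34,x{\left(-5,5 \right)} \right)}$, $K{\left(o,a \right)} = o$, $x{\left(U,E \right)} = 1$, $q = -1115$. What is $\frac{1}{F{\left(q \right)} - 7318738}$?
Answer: $- \frac{1}{7319819} \approx -1.3662 \cdot 10^{-7}$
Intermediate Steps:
$F{\left(T \right)} = 34 + T$ ($F{\left(T \right)} = T + 34 = 34 + T$)
$\frac{1}{F{\left(q \right)} - 7318738} = \frac{1}{\left(34 - 1115\right) - 7318738} = \frac{1}{-1081 - 7318738} = \frac{1}{-7319819} = - \frac{1}{7319819}$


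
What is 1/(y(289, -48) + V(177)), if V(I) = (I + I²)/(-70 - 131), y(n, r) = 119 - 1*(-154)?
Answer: 67/7789 ≈ 0.0086019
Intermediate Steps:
y(n, r) = 273 (y(n, r) = 119 + 154 = 273)
V(I) = -I/201 - I²/201 (V(I) = (I + I²)/(-201) = (I + I²)*(-1/201) = -I/201 - I²/201)
1/(y(289, -48) + V(177)) = 1/(273 - 1/201*177*(1 + 177)) = 1/(273 - 1/201*177*178) = 1/(273 - 10502/67) = 1/(7789/67) = 67/7789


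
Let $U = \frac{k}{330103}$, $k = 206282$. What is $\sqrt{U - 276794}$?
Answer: $\frac{10 i \sqrt{301616178983205}}{330103} \approx 526.11 i$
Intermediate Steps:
$U = \frac{206282}{330103} \approx 0.6249$
$\sqrt{U - 276794} = \sqrt{\frac{206282}{330103} - 276794} = \sqrt{- \frac{91370323500}{330103}} = \frac{10 i \sqrt{301616178983205}}{330103}$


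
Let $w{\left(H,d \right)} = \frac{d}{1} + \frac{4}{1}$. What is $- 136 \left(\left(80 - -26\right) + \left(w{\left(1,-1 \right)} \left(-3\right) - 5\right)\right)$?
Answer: $-12512$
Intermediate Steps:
$w{\left(H,d \right)} = 4 + d$ ($w{\left(H,d \right)} = d 1 + 4 \cdot 1 = d + 4 = 4 + d$)
$- 136 \left(\left(80 - -26\right) + \left(w{\left(1,-1 \right)} \left(-3\right) - 5\right)\right) = - 136 \left(\left(80 - -26\right) + \left(\left(4 - 1\right) \left(-3\right) - 5\right)\right) = - 136 \left(\left(80 + 26\right) + \left(3 \left(-3\right) - 5\right)\right) = - 136 \left(106 - 14\right) = \left(-136\right) 92 = -12512$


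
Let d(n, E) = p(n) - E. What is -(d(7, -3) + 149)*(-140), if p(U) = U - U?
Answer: 21280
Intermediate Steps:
p(U) = 0
d(n, E) = -E (d(n, E) = 0 - E = -E)
-(d(7, -3) + 149)*(-140) = -(-1*(-3) + 149)*(-140) = -(3 + 149)*(-140) = -152*(-140) = -1*(-21280) = 21280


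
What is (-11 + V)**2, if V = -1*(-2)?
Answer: 81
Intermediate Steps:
V = 2
(-11 + V)**2 = (-11 + 2)**2 = (-9)**2 = 81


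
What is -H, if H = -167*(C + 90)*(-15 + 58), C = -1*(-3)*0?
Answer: 646290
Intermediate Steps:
C = 0 (C = 3*0 = 0)
H = -646290 (H = -167*(0 + 90)*(-15 + 58) = -15030*43 = -167*3870 = -646290)
-H = -1*(-646290) = 646290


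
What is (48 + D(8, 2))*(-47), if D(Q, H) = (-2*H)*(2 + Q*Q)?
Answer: 10152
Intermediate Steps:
D(Q, H) = -2*H*(2 + Q**2) (D(Q, H) = (-2*H)*(2 + Q**2) = -2*H*(2 + Q**2))
(48 + D(8, 2))*(-47) = (48 - 2*2*(2 + 8**2))*(-47) = (48 - 2*2*(2 + 64))*(-47) = (48 - 2*2*66)*(-47) = (48 - 264)*(-47) = -216*(-47) = 10152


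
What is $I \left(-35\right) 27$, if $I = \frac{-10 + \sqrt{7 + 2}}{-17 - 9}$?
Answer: $- \frac{6615}{26} \approx -254.42$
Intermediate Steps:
$I = \frac{7}{26}$ ($I = \frac{-10 + \sqrt{9}}{-26} = \left(-10 + 3\right) \left(- \frac{1}{26}\right) = \left(-7\right) \left(- \frac{1}{26}\right) = \frac{7}{26} \approx 0.26923$)
$I \left(-35\right) 27 = \frac{7}{26} \left(-35\right) 27 = \left(- \frac{245}{26}\right) 27 = - \frac{6615}{26}$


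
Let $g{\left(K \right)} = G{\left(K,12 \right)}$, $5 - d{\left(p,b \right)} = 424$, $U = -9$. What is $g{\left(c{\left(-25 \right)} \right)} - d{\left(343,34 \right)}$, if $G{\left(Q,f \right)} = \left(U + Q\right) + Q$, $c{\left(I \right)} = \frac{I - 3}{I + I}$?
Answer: $\frac{10278}{25} \approx 411.12$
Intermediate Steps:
$d{\left(p,b \right)} = -419$ ($d{\left(p,b \right)} = 5 - 424 = -419$)
$c{\left(I \right)} = \frac{-3 + I}{2 I}$
$G{\left(Q,f \right)} = -9 + 2 Q$ ($G{\left(Q,f \right)} = \left(-9 + Q\right) + Q = -9 + 2 Q$)
$g{\left(K \right)} = -9 + 2 K$
$g{\left(c{\left(-25 \right)} \right)} - d{\left(343,34 \right)} = \left(-9 + 2 \frac{-3 - 25}{2 \left(-25\right)}\right) - -419 = \left(-9 + 2 \cdot \frac{1}{2} \left(- \frac{1}{25}\right) \left(-28\right)\right) + 419 = \left(-9 + 2 \cdot \frac{14}{25}\right) + 419 = \left(-9 + \frac{28}{25}\right) + 419 = - \frac{197}{25} + 419 = \frac{10278}{25}$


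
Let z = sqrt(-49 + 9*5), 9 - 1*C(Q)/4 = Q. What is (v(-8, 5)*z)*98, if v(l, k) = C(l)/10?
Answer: 6664*I/5 ≈ 1332.8*I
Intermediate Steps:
C(Q) = 36 - 4*Q
v(l, k) = 18/5 - 2*l/5 (v(l, k) = (36 - 4*l)/10 = (36 - 4*l)*(1/10) = 18/5 - 2*l/5)
z = 2*I (z = sqrt(-49 + 45) = sqrt(-4) = 2*I ≈ 2.0*I)
(v(-8, 5)*z)*98 = ((18/5 - 2/5*(-8))*(2*I))*98 = ((18/5 + 16/5)*(2*I))*98 = (34*(2*I)/5)*98 = (68*I/5)*98 = 6664*I/5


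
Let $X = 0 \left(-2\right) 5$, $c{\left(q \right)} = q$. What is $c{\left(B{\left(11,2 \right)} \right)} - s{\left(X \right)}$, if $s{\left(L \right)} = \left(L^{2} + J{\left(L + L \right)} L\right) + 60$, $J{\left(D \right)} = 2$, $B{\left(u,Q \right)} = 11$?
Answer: $-49$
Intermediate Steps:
$X = 0$ ($X = 0 \cdot 5 = 0$)
$s{\left(L \right)} = 60 + L^{2} + 2 L$ ($s{\left(L \right)} = \left(L^{2} + 2 L\right) + 60 = 60 + L^{2} + 2 L$)
$c{\left(B{\left(11,2 \right)} \right)} - s{\left(X \right)} = 11 - \left(60 + 0^{2} + 2 \cdot 0\right) = 11 - \left(60 + 0 + 0\right) = 11 - 60 = -49$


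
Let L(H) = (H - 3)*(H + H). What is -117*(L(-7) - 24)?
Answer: -13572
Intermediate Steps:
L(H) = 2*H*(-3 + H) (L(H) = (-3 + H)*(2*H) = 2*H*(-3 + H))
-117*(L(-7) - 24) = -117*(2*(-7)*(-3 - 7) - 24) = -117*(2*(-7)*(-10) - 24) = -117*(140 - 24) = -117*116 = -13572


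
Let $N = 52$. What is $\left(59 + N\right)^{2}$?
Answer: $12321$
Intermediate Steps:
$\left(59 + N\right)^{2} = \left(59 + 52\right)^{2} = 111^{2} = 12321$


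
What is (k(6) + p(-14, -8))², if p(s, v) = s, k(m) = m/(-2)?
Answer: 289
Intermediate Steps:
k(m) = -m/2 (k(m) = m*(-½) = -m/2)
(k(6) + p(-14, -8))² = (-½*6 - 14)² = (-3 - 14)² = (-17)² = 289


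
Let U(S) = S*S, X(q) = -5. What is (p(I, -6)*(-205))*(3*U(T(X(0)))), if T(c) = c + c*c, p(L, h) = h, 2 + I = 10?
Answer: 1476000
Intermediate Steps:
I = 8 (I = -2 + 10 = 8)
T(c) = c + c²
U(S) = S²
(p(I, -6)*(-205))*(3*U(T(X(0)))) = (-6*(-205))*(3*(-5*(1 - 5))²) = 1230*(3*(-5*(-4))²) = 1230*(3*20²) = 1230*(3*400) = 1230*1200 = 1476000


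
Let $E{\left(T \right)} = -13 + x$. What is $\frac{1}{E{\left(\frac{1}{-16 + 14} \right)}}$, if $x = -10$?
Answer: $- \frac{1}{23} \approx -0.043478$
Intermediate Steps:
$E{\left(T \right)} = -23$ ($E{\left(T \right)} = -13 - 10 = -23$)
$\frac{1}{E{\left(\frac{1}{-16 + 14} \right)}} = \frac{1}{-23} = - \frac{1}{23}$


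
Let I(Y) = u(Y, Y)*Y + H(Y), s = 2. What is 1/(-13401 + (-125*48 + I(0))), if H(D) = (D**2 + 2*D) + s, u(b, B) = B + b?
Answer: -1/19399 ≈ -5.1549e-5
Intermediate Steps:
H(D) = 2 + D**2 + 2*D (H(D) = (D**2 + 2*D) + 2 = 2 + D**2 + 2*D)
I(Y) = 2 + 2*Y + 3*Y**2 (I(Y) = (Y + Y)*Y + (2 + Y**2 + 2*Y) = (2*Y)*Y + (2 + Y**2 + 2*Y) = 2*Y**2 + (2 + Y**2 + 2*Y) = 2 + 2*Y + 3*Y**2)
1/(-13401 + (-125*48 + I(0))) = 1/(-13401 + (-125*48 + (2 + 2*0 + 3*0**2))) = 1/(-13401 + (-6000 + (2 + 0 + 3*0))) = 1/(-13401 + (-6000 + (2 + 0 + 0))) = 1/(-13401 + (-6000 + 2)) = 1/(-13401 - 5998) = 1/(-19399) = -1/19399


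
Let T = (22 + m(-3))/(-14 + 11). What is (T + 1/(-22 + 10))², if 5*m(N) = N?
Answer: 187489/3600 ≈ 52.080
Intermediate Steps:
m(N) = N/5
T = -107/15 (T = (22 + (⅕)*(-3))/(-14 + 11) = (22 - ⅗)/(-3) = (107/5)*(-⅓) = -107/15 ≈ -7.1333)
(T + 1/(-22 + 10))² = (-107/15 + 1/(-22 + 10))² = (-107/15 + 1/(-12))² = (-107/15 - 1/12)² = (-433/60)² = 187489/3600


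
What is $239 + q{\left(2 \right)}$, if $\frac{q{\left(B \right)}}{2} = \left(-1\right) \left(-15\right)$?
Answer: $269$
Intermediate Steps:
$q{\left(B \right)} = 30$ ($q{\left(B \right)} = 2 \left(\left(-1\right) \left(-15\right)\right) = 2 \cdot 15 = 30$)
$239 + q{\left(2 \right)} = 239 + 30 = 269$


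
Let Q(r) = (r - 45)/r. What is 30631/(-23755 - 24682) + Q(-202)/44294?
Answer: -274055477889/433384632556 ≈ -0.63236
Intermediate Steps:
Q(r) = (-45 + r)/r
30631/(-23755 - 24682) + Q(-202)/44294 = 30631/(-23755 - 24682) + ((-45 - 202)/(-202))/44294 = 30631/(-48437) - 1/202*(-247)*(1/44294) = 30631*(-1/48437) + (247/202)*(1/44294) = -30631/48437 + 247/8947388 = -274055477889/433384632556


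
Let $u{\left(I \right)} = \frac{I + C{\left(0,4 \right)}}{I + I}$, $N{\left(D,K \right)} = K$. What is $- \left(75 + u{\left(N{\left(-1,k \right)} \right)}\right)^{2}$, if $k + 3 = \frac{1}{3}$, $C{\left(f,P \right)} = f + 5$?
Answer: $- \frac{1423249}{256} \approx -5559.6$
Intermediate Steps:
$C{\left(f,P \right)} = 5 + f$
$k = - \frac{8}{3}$ ($k = -3 + \frac{1}{3} = - \frac{8}{3} \approx -2.6667$)
$u{\left(I \right)} = \frac{5 + I}{2 I}$ ($u{\left(I \right)} = \frac{I + \left(5 + 0\right)}{I + I} = \frac{I + 5}{2 I} = \left(5 + I\right) \frac{1}{2 I} = \frac{5 + I}{2 I}$)
$- \left(75 + u{\left(N{\left(-1,k \right)} \right)}\right)^{2} = - \left(75 + \frac{5 - \frac{8}{3}}{2 \left(- \frac{8}{3}\right)}\right)^{2} = - \left(75 + \frac{1}{2} \left(- \frac{3}{8}\right) \frac{7}{3}\right)^{2} = - \left(75 - \frac{7}{16}\right)^{2} = - \left(\frac{1193}{16}\right)^{2} = \left(-1\right) \frac{1423249}{256} = - \frac{1423249}{256}$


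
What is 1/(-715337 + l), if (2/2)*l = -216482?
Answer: -1/931819 ≈ -1.0732e-6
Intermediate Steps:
l = -216482
1/(-715337 + l) = 1/(-715337 - 216482) = 1/(-931819) = -1/931819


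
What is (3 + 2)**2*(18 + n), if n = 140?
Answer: 3950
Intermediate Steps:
(3 + 2)**2*(18 + n) = (3 + 2)**2*(18 + 140) = 5**2*158 = 25*158 = 3950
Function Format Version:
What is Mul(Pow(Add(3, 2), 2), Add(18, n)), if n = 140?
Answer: 3950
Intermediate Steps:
Mul(Pow(Add(3, 2), 2), Add(18, n)) = Mul(Pow(Add(3, 2), 2), Add(18, 140)) = Mul(Pow(5, 2), 158) = Mul(25, 158) = 3950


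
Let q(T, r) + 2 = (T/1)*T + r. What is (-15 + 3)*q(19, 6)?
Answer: -4380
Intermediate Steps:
q(T, r) = -2 + r + T² (q(T, r) = -2 + ((T/1)*T + r) = -2 + ((T*1)*T + r) = -2 + (T*T + r) = -2 + (T² + r) = -2 + (r + T²) = -2 + r + T²)
(-15 + 3)*q(19, 6) = (-15 + 3)*(-2 + 6 + 19²) = -12*(-2 + 6 + 361) = -12*365 = -4380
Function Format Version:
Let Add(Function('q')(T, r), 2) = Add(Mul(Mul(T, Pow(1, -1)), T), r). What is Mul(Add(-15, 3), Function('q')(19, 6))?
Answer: -4380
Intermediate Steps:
Function('q')(T, r) = Add(-2, r, Pow(T, 2)) (Function('q')(T, r) = Add(-2, Add(Mul(Mul(T, Pow(1, -1)), T), r)) = Add(-2, Add(Mul(Mul(T, 1), T), r)) = Add(-2, Add(Mul(T, T), r)) = Add(-2, Add(Pow(T, 2), r)) = Add(-2, Add(r, Pow(T, 2))) = Add(-2, r, Pow(T, 2)))
Mul(Add(-15, 3), Function('q')(19, 6)) = Mul(Add(-15, 3), Add(-2, 6, Pow(19, 2))) = Mul(-12, Add(-2, 6, 361)) = Mul(-12, 365) = -4380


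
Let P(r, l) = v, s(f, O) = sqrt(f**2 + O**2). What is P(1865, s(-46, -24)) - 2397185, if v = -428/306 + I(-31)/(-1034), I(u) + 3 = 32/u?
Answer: -11756430142901/4904262 ≈ -2.3972e+6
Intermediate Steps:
I(u) = -3 + 32/u
s(f, O) = sqrt(O**2 + f**2)
v = -6840431/4904262 (v = -428/306 + (-3 + 32/(-31))/(-1034) = -428*1/306 + (-3 + 32*(-1/31))*(-1/1034) = -214/153 + (-3 - 32/31)*(-1/1034) = -214/153 - 125/31*(-1/1034) = -214/153 + 125/32054 = -6840431/4904262 ≈ -1.3948)
P(r, l) = -6840431/4904262
P(1865, s(-46, -24)) - 2397185 = -6840431/4904262 - 2397185 = -11756430142901/4904262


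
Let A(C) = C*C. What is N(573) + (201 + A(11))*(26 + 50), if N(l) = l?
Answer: 25045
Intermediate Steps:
A(C) = C²
N(573) + (201 + A(11))*(26 + 50) = 573 + (201 + 11²)*(26 + 50) = 573 + (201 + 121)*76 = 573 + 322*76 = 573 + 24472 = 25045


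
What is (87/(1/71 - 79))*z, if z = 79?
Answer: -487983/5608 ≈ -87.016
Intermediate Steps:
(87/(1/71 - 79))*z = (87/(1/71 - 79))*79 = (87/(-5608/71))*79 = -71/5608*87*79 = -6177/5608*79 = -487983/5608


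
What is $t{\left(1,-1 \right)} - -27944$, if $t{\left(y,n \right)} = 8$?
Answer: $27952$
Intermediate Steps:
$t{\left(1,-1 \right)} - -27944 = 8 - -27944 = 8 + 27944 = 27952$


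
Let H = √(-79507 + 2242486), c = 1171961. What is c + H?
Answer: 1171961 + 3*√240331 ≈ 1.1734e+6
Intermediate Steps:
H = 3*√240331 (H = √2162979 = 3*√240331 ≈ 1470.7)
c + H = 1171961 + 3*√240331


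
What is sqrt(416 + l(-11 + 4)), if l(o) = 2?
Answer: sqrt(418) ≈ 20.445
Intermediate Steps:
sqrt(416 + l(-11 + 4)) = sqrt(416 + 2) = sqrt(418)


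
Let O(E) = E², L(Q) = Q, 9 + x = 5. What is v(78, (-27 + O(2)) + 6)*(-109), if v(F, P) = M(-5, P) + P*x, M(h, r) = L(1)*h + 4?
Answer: -7303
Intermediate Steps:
x = -4 (x = -9 + 5 = -4)
M(h, r) = 4 + h (M(h, r) = 1*h + 4 = h + 4 = 4 + h)
v(F, P) = -1 - 4*P (v(F, P) = (4 - 5) + P*(-4) = -1 - 4*P)
v(78, (-27 + O(2)) + 6)*(-109) = (-1 - 4*((-27 + 2²) + 6))*(-109) = (-1 - 4*((-27 + 4) + 6))*(-109) = (-1 - 4*(-23 + 6))*(-109) = (-1 - 4*(-17))*(-109) = (-1 + 68)*(-109) = 67*(-109) = -7303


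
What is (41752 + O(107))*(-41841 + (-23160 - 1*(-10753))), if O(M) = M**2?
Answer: -2886047848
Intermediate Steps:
(41752 + O(107))*(-41841 + (-23160 - 1*(-10753))) = (41752 + 107**2)*(-41841 + (-23160 - 1*(-10753))) = (41752 + 11449)*(-41841 + (-23160 + 10753)) = 53201*(-41841 - 12407) = 53201*(-54248) = -2886047848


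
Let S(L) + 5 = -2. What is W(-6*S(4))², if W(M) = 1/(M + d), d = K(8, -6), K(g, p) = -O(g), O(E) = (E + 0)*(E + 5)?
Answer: 1/3844 ≈ 0.00026015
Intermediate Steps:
O(E) = E*(5 + E)
S(L) = -7 (S(L) = -5 - 2 = -7)
K(g, p) = -g*(5 + g)
d = -104 (d = -1*8*(5 + 8) = -1*8*13 = -104)
W(M) = 1/(-104 + M) (W(M) = 1/(M - 104) = 1/(-104 + M))
W(-6*S(4))² = (1/(-104 - 6*(-7)))² = (1/(-104 + 42))² = (1/(-62))² = (-1/62)² = 1/3844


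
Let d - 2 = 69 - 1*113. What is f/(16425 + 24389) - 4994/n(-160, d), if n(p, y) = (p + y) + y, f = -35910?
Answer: 48765769/2489654 ≈ 19.587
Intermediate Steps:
d = -42 (d = 2 + (69 - 1*113) = 2 + (69 - 113) = 2 - 44 = -42)
n(p, y) = p + 2*y
f/(16425 + 24389) - 4994/n(-160, d) = -35910/(16425 + 24389) - 4994/(-160 + 2*(-42)) = -35910/40814 - 4994/(-160 - 84) = -35910*1/40814 - 4994/(-244) = -17955/20407 - 4994*(-1/244) = -17955/20407 + 2497/122 = 48765769/2489654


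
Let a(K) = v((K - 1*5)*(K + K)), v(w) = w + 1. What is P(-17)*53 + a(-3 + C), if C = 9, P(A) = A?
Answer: -888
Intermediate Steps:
v(w) = 1 + w
a(K) = 1 + 2*K*(-5 + K) (a(K) = 1 + (K - 1*5)*(K + K) = 1 + (K - 5)*(2*K) = 1 + (-5 + K)*(2*K) = 1 + 2*K*(-5 + K))
P(-17)*53 + a(-3 + C) = -17*53 + (1 + 2*(-3 + 9)*(-5 + (-3 + 9))) = -901 + (1 + 2*6*(-5 + 6)) = -901 + (1 + 2*6*1) = -901 + (1 + 12) = -901 + 13 = -888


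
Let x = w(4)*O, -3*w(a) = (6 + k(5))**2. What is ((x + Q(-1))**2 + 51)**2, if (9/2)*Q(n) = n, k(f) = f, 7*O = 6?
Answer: 25072883042089/15752961 ≈ 1.5916e+6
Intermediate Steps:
O = 6/7 (O = (1/7)*6 = 6/7 ≈ 0.85714)
Q(n) = 2*n/9
w(a) = -121/3 (w(a) = -(6 + 5)**2/3 = -1/3*11**2 = -1/3*121 = -121/3)
x = -242/7 (x = -121/3*6/7 = -242/7 ≈ -34.571)
((x + Q(-1))**2 + 51)**2 = ((-242/7 + (2/9)*(-1))**2 + 51)**2 = ((-242/7 - 2/9)**2 + 51)**2 = ((-2192/63)**2 + 51)**2 = (4804864/3969 + 51)**2 = (5007283/3969)**2 = 25072883042089/15752961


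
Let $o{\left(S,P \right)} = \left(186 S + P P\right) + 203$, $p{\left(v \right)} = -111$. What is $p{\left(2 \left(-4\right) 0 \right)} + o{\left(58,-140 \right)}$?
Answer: $30480$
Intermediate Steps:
$o{\left(S,P \right)} = 203 + P^{2} + 186 S$ ($o{\left(S,P \right)} = \left(186 S + P^{2}\right) + 203 = \left(P^{2} + 186 S\right) + 203 = 203 + P^{2} + 186 S$)
$p{\left(2 \left(-4\right) 0 \right)} + o{\left(58,-140 \right)} = -111 + \left(203 + \left(-140\right)^{2} + 186 \cdot 58\right) = -111 + \left(203 + 19600 + 10788\right) = -111 + 30591 = 30480$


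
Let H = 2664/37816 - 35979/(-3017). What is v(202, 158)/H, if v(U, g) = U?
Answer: 1440397259/85538697 ≈ 16.839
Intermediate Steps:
H = 171077394/14261359 (H = 2664*(1/37816) - 35979*(-1/3017) = 333/4727 + 35979/3017 = 171077394/14261359 ≈ 11.996)
v(202, 158)/H = 202/(171077394/14261359) = 202*(14261359/171077394) = 1440397259/85538697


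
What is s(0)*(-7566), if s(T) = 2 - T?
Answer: -15132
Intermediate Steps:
s(0)*(-7566) = (2 - 1*0)*(-7566) = (2 + 0)*(-7566) = 2*(-7566) = -15132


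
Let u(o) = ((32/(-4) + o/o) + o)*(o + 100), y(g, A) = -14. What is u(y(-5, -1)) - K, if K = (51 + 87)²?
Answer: -20850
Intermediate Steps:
K = 19044 (K = 138² = 19044)
u(o) = (-7 + o)*(100 + o) (u(o) = ((32*(-¼) + 1) + o)*(100 + o) = ((-8 + 1) + o)*(100 + o) = (-7 + o)*(100 + o))
u(y(-5, -1)) - K = (-700 + (-14)² + 93*(-14)) - 1*19044 = (-700 + 196 - 1302) - 19044 = -1806 - 19044 = -20850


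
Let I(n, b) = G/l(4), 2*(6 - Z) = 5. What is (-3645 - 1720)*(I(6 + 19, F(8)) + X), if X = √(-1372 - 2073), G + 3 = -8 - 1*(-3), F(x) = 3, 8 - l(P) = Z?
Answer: 85840/9 - 5365*I*√3445 ≈ 9537.8 - 3.1489e+5*I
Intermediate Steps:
Z = 7/2 (Z = 6 - ½*5 = 6 - 5/2 = 7/2 ≈ 3.5000)
l(P) = 9/2 (l(P) = 8 - 1*7/2 = 8 - 7/2 = 9/2)
G = -8 (G = -3 + (-8 - 1*(-3)) = -3 + (-8 + 3) = -3 - 5 = -8)
X = I*√3445 (X = √(-3445) = I*√3445 ≈ 58.694*I)
I(n, b) = -16/9 (I(n, b) = -8/9/2 = -8*2/9 = -16/9)
(-3645 - 1720)*(I(6 + 19, F(8)) + X) = (-3645 - 1720)*(-16/9 + I*√3445) = -5365*(-16/9 + I*√3445) = 85840/9 - 5365*I*√3445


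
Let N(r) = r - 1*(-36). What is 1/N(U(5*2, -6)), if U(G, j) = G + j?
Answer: 1/40 ≈ 0.025000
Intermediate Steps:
N(r) = 36 + r (N(r) = r + 36 = 36 + r)
1/N(U(5*2, -6)) = 1/(36 + (5*2 - 6)) = 1/(36 + (10 - 6)) = 1/(36 + 4) = 1/40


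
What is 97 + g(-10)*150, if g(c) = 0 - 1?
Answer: -53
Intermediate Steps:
g(c) = -1
97 + g(-10)*150 = 97 - 1*150 = 97 - 150 = -53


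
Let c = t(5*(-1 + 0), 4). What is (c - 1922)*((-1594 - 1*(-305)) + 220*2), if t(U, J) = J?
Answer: 1628382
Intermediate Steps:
c = 4
(c - 1922)*((-1594 - 1*(-305)) + 220*2) = (4 - 1922)*((-1594 - 1*(-305)) + 220*2) = -1918*((-1594 + 305) + 440) = -1918*(-1289 + 440) = -1918*(-849) = 1628382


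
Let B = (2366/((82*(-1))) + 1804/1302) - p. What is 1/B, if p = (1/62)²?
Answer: -3309684/90911585 ≈ -0.036406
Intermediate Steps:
p = 1/3844 (p = (1*(1/62))² = (1/62)² = 1/3844 ≈ 0.00026015)
B = -90911585/3309684 (B = (2366/((82*(-1))) + 1804/1302) - 1*1/3844 = (2366/(-82) + 1804*(1/1302)) - 1/3844 = (2366*(-1/82) + 902/651) - 1/3844 = (-1183/41 + 902/651) - 1/3844 = -733151/26691 - 1/3844 = -90911585/3309684 ≈ -27.468)
1/B = 1/(-90911585/3309684) = -3309684/90911585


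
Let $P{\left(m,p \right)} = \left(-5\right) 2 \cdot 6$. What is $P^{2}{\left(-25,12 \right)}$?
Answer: $3600$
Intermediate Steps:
$P{\left(m,p \right)} = -60$ ($P{\left(m,p \right)} = \left(-10\right) 6 = -60$)
$P^{2}{\left(-25,12 \right)} = \left(-60\right)^{2} = 3600$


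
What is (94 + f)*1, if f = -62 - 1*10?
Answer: 22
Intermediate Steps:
f = -72 (f = -62 - 10 = -72)
(94 + f)*1 = (94 - 72)*1 = 22*1 = 22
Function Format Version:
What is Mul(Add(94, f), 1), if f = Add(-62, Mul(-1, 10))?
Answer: 22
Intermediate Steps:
f = -72 (f = Add(-62, -10) = -72)
Mul(Add(94, f), 1) = Mul(Add(94, -72), 1) = Mul(22, 1) = 22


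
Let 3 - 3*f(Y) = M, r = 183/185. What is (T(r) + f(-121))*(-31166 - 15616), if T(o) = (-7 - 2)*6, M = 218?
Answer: 5878938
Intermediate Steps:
r = 183/185 (r = 183*(1/185) = 183/185 ≈ 0.98919)
T(o) = -54 (T(o) = -9*6 = -54)
f(Y) = -215/3 (f(Y) = 1 - ⅓*218 = 1 - 218/3 = -215/3)
(T(r) + f(-121))*(-31166 - 15616) = (-54 - 215/3)*(-31166 - 15616) = -377/3*(-46782) = 5878938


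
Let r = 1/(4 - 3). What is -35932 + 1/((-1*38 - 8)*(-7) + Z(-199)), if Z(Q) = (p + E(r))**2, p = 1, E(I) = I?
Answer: -11713831/326 ≈ -35932.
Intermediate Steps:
r = 1 (r = 1/1 = 1)
Z(Q) = 4 (Z(Q) = (1 + 1)**2 = 2**2 = 4)
-35932 + 1/((-1*38 - 8)*(-7) + Z(-199)) = -35932 + 1/((-1*38 - 8)*(-7) + 4) = -35932 + 1/((-38 - 8)*(-7) + 4) = -35932 + 1/(-46*(-7) + 4) = -35932 + 1/(322 + 4) = -35932 + 1/326 = -11713831/326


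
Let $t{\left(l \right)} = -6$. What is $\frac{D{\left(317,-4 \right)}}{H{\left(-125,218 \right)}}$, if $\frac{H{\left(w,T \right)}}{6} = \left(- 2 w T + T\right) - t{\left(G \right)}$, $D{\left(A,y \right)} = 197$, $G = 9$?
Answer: $\frac{197}{328344} \approx 0.00059998$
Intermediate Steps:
$H{\left(w,T \right)} = 36 + 6 T - 12 T w$ ($H{\left(w,T \right)} = 6 \left(\left(- 2 w T + T\right) - -6\right) = 6 \left(\left(- 2 T w + T\right) + 6\right) = 6 \left(\left(T - 2 T w\right) + 6\right) = 6 \left(6 + T - 2 T w\right) = 36 + 6 T - 12 T w$)
$\frac{D{\left(317,-4 \right)}}{H{\left(-125,218 \right)}} = \frac{197}{36 + 6 \cdot 218 - 2616 \left(-125\right)} = \frac{197}{36 + 1308 + 327000} = \frac{197}{328344}$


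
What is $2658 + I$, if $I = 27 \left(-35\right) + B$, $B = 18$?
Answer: $1731$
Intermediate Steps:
$I = -927$ ($I = 27 \left(-35\right) + 18 = -945 + 18 = -927$)
$2658 + I = 2658 - 927 = 1731$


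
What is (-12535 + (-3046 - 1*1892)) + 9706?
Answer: -7767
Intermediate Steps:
(-12535 + (-3046 - 1*1892)) + 9706 = (-12535 + (-3046 - 1892)) + 9706 = (-12535 - 4938) + 9706 = -17473 + 9706 = -7767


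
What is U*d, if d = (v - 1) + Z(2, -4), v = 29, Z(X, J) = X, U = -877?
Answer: -26310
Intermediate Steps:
d = 30 (d = (29 - 1) + 2 = 28 + 2 = 30)
U*d = -877*30 = -26310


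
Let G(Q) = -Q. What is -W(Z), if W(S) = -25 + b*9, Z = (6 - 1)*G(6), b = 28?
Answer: -227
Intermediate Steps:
Z = -30 (Z = (6 - 1)*(-1*6) = 5*(-6) = -30)
W(S) = 227 (W(S) = -25 + 28*9 = -25 + 252 = 227)
-W(Z) = -1*227 = -227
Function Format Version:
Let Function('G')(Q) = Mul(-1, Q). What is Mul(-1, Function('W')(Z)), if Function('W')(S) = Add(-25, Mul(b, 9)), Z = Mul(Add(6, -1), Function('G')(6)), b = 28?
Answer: -227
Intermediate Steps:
Z = -30 (Z = Mul(Add(6, -1), Mul(-1, 6)) = Mul(5, -6) = -30)
Function('W')(S) = 227 (Function('W')(S) = Add(-25, Mul(28, 9)) = Add(-25, 252) = 227)
Mul(-1, Function('W')(Z)) = Mul(-1, 227) = -227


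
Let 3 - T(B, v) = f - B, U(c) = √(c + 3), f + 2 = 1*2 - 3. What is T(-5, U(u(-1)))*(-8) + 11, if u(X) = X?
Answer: 3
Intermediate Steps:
f = -3 (f = -2 + (1*2 - 3) = -2 + (2 - 3) = -2 - 1 = -3)
U(c) = √(3 + c)
T(B, v) = 6 + B (T(B, v) = 3 - (-3 - B) = 3 + (3 + B) = 6 + B)
T(-5, U(u(-1)))*(-8) + 11 = (6 - 5)*(-8) + 11 = 1*(-8) + 11 = -8 + 11 = 3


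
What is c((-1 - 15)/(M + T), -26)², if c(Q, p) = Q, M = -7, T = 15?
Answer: 4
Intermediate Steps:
c((-1 - 15)/(M + T), -26)² = ((-1 - 15)/(-7 + 15))² = (-16/8)² = (-16*⅛)² = (-2)² = 4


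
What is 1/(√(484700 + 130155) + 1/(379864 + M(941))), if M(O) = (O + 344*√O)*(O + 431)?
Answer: 4*(417729 + 117992*√941)/(1 + 471968*√578578555 + 1670916*√614855) ≈ 0.0012753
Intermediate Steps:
M(O) = (431 + O)*(O + 344*√O) (M(O) = (O + 344*√O)*(431 + O) = (431 + O)*(O + 344*√O))
1/(√(484700 + 130155) + 1/(379864 + M(941))) = 1/(√(484700 + 130155) + 1/(379864 + (941² + 344*941^(3/2) + 431*941 + 148264*√941))) = 1/(√614855 + 1/(379864 + (885481 + 344*(941*√941) + 405571 + 148264*√941))) = 1/(√614855 + 1/(379864 + (885481 + 323704*√941 + 405571 + 148264*√941))) = 1/(√614855 + 1/(379864 + (1291052 + 471968*√941))) = 1/(√614855 + 1/(1670916 + 471968*√941))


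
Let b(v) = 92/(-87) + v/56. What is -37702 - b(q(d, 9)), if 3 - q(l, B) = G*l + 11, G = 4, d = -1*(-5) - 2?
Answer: -45919313/1218 ≈ -37701.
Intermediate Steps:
d = 3 (d = 5 - 2 = 3)
q(l, B) = -8 - 4*l (q(l, B) = 3 - (4*l + 11) = 3 - (11 + 4*l) = 3 + (-11 - 4*l) = -8 - 4*l)
b(v) = -92/87 + v/56 (b(v) = 92*(-1/87) + v*(1/56) = -92/87 + v/56)
-37702 - b(q(d, 9)) = -37702 - (-92/87 + (-8 - 4*3)/56) = -37702 - (-92/87 + (-8 - 12)/56) = -37702 - (-92/87 + (1/56)*(-20)) = -37702 - (-92/87 - 5/14) = -37702 - 1*(-1723/1218) = -37702 + 1723/1218 = -45919313/1218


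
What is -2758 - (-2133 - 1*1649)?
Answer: 1024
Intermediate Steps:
-2758 - (-2133 - 1*1649) = -2758 - (-2133 - 1649) = -2758 - 1*(-3782) = -2758 + 3782 = 1024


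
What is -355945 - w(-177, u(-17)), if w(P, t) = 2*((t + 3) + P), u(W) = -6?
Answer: -355585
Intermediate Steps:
w(P, t) = 6 + 2*P + 2*t (w(P, t) = 2*((3 + t) + P) = 2*(3 + P + t) = 6 + 2*P + 2*t)
-355945 - w(-177, u(-17)) = -355945 - (6 + 2*(-177) + 2*(-6)) = -355945 - (6 - 354 - 12) = -355945 - 1*(-360) = -355945 + 360 = -355585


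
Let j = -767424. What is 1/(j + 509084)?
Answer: -1/258340 ≈ -3.8709e-6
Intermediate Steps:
1/(j + 509084) = 1/(-767424 + 509084) = 1/(-258340) = -1/258340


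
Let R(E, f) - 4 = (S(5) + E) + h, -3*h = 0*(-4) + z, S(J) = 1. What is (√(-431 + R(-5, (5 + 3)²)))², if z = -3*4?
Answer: -427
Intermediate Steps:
z = -12
h = 4 (h = -(0*(-4) - 12)/3 = -(0 - 12)/3 = -⅓*(-12) = 4)
R(E, f) = 9 + E (R(E, f) = 4 + ((1 + E) + 4) = 4 + (5 + E) = 9 + E)
(√(-431 + R(-5, (5 + 3)²)))² = (√(-431 + (9 - 5)))² = (√(-431 + 4))² = (√(-427))² = (I*√427)² = -427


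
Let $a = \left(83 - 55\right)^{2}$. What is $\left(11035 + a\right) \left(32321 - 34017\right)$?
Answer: $-20045024$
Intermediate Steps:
$a = 784$ ($a = \left(83 - 55\right)^{2} = 28^{2} = 784$)
$\left(11035 + a\right) \left(32321 - 34017\right) = \left(11035 + 784\right) \left(32321 - 34017\right) = 11819 \left(-1696\right) = -20045024$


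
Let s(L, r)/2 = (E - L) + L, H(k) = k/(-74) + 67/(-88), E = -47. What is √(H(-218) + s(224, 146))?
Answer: I*√243346114/1628 ≈ 9.582*I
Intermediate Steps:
H(k) = -67/88 - k/74 (H(k) = k*(-1/74) + 67*(-1/88) = -k/74 - 67/88 = -67/88 - k/74)
s(L, r) = -94 (s(L, r) = 2*((-47 - L) + L) = 2*(-47) = -94)
√(H(-218) + s(224, 146)) = √((-67/88 - 1/74*(-218)) - 94) = √((-67/88 + 109/37) - 94) = √(7113/3256 - 94) = √(-298951/3256) = I*√243346114/1628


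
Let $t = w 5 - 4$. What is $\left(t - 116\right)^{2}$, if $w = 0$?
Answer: $14400$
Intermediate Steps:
$t = -4$ ($t = 0 \cdot 5 - 4 = 0 - 4 = -4$)
$\left(t - 116\right)^{2} = \left(-4 - 116\right)^{2} = \left(-120\right)^{2} = 14400$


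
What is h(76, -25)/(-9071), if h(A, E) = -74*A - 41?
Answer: 5665/9071 ≈ 0.62452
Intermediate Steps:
h(A, E) = -41 - 74*A
h(76, -25)/(-9071) = (-41 - 74*76)/(-9071) = (-41 - 5624)*(-1/9071) = -5665*(-1/9071) = 5665/9071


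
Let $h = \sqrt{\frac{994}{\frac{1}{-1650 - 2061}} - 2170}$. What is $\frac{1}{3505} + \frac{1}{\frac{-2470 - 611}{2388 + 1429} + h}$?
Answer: $\frac{2 \left(- 6687752 i + 3817 \sqrt{922726}\right)}{3505 \left(3081 i + 7634 \sqrt{922726}\right)} \approx 0.00028509 - 0.00052052 i$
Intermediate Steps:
$h = 2 i \sqrt{922726}$ ($h = \sqrt{\frac{994}{\frac{1}{-3711}} - 2170} = \sqrt{\frac{994}{- \frac{1}{3711}} - 2170} = \sqrt{994 \left(-3711\right) - 2170} = \sqrt{-3688734 - 2170} = \sqrt{-3690904} = 2 i \sqrt{922726} \approx 1921.2 i$)
$\frac{1}{3505} + \frac{1}{\frac{-2470 - 611}{2388 + 1429} + h} = \frac{1}{3505} + \frac{1}{\frac{-2470 - 611}{2388 + 1429} + 2 i \sqrt{922726}} = \frac{1}{3505} + \frac{1}{- \frac{3081}{3817} + 2 i \sqrt{922726}}$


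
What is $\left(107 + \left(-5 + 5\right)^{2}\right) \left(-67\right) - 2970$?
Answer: $-10139$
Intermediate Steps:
$\left(107 + \left(-5 + 5\right)^{2}\right) \left(-67\right) - 2970 = \left(107 + 0^{2}\right) \left(-67\right) - 2970 = \left(107 + 0\right) \left(-67\right) - 2970 = 107 \left(-67\right) - 2970 = -7169 - 2970 = -10139$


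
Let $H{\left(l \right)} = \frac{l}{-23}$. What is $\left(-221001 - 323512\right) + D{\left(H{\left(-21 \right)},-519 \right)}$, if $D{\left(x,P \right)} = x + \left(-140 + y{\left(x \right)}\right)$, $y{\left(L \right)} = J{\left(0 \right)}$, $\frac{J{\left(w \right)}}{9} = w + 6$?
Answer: $- \frac{12525756}{23} \approx -5.446 \cdot 10^{5}$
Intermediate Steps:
$J{\left(w \right)} = 54 + 9 w$ ($J{\left(w \right)} = 9 \left(w + 6\right) = 9 \left(6 + w\right) = 54 + 9 w$)
$y{\left(L \right)} = 54$ ($y{\left(L \right)} = 54 + 9 \cdot 0 = 54 + 0 = 54$)
$H{\left(l \right)} = - \frac{l}{23}$ ($H{\left(l \right)} = l \left(- \frac{1}{23}\right) = - \frac{l}{23}$)
$D{\left(x,P \right)} = -86 + x$ ($D{\left(x,P \right)} = x + \left(-140 + 54\right) = x - 86 = -86 + x$)
$\left(-221001 - 323512\right) + D{\left(H{\left(-21 \right)},-519 \right)} = \left(-221001 - 323512\right) - \frac{1957}{23} = -544513 + \left(-86 + \frac{21}{23}\right) = -544513 - \frac{1957}{23} = - \frac{12525756}{23}$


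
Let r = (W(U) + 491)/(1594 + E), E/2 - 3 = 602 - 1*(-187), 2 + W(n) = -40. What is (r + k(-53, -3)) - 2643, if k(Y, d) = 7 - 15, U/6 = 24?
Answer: -8424429/3178 ≈ -2650.9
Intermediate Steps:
U = 144 (U = 6*24 = 144)
W(n) = -42 (W(n) = -2 - 40 = -42)
k(Y, d) = -8
E = 1584 (E = 6 + 2*(602 - 1*(-187)) = 6 + 2*(602 + 187) = 6 + 2*789 = 6 + 1578 = 1584)
r = 449/3178 (r = (-42 + 491)/(1594 + 1584) = 449/3178 ≈ 0.14128)
(r + k(-53, -3)) - 2643 = (449/3178 - 8) - 2643 = -24975/3178 - 2643 = -8424429/3178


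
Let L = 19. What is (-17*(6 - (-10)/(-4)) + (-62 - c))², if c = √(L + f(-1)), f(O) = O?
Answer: 59121/4 + 729*√2 ≈ 15811.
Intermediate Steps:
c = 3*√2 (c = √(19 - 1) = √18 = 3*√2 ≈ 4.2426)
(-17*(6 - (-10)/(-4)) + (-62 - c))² = (-17*(6 - (-10)/(-4)) + (-62 - 3*√2))² = (-17*(6 - (-10)*(-1)/4) + (-62 - 3*√2))² = (-17*(6 - 2*5/4) + (-62 - 3*√2))² = (-17*(6 - 5/2) + (-62 - 3*√2))² = (-17*7/2 + (-62 - 3*√2))² = (-119/2 + (-62 - 3*√2))² = (-243/2 - 3*√2)²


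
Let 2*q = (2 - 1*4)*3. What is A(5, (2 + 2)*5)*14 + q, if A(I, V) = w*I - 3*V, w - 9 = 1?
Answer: -143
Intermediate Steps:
w = 10 (w = 9 + 1 = 10)
A(I, V) = -3*V + 10*I (A(I, V) = 10*I - 3*V = -3*V + 10*I)
q = -3 (q = ((2 - 1*4)*3)/2 = ((2 - 4)*3)/2 = (-2*3)/2 = (½)*(-6) = -3)
A(5, (2 + 2)*5)*14 + q = (-3*(2 + 2)*5 + 10*5)*14 - 3 = (-12*5 + 50)*14 - 3 = (-3*20 + 50)*14 - 3 = (-60 + 50)*14 - 3 = -10*14 - 3 = -140 - 3 = -143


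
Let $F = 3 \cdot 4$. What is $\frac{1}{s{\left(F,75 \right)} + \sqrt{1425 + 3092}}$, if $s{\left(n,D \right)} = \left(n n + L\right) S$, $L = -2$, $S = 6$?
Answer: $\frac{852}{721387} - \frac{\sqrt{4517}}{721387} \approx 0.0010879$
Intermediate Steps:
$F = 12$
$s{\left(n,D \right)} = -12 + 6 n^{2}$ ($s{\left(n,D \right)} = \left(n n - 2\right) 6 = \left(n^{2} - 2\right) 6 = \left(-2 + n^{2}\right) 6 = -12 + 6 n^{2}$)
$\frac{1}{s{\left(F,75 \right)} + \sqrt{1425 + 3092}} = \frac{1}{\left(-12 + 6 \cdot 12^{2}\right) + \sqrt{1425 + 3092}} = \frac{1}{\left(-12 + 6 \cdot 144\right) + \sqrt{4517}} = \frac{1}{\left(-12 + 864\right) + \sqrt{4517}} = \frac{1}{852 + \sqrt{4517}}$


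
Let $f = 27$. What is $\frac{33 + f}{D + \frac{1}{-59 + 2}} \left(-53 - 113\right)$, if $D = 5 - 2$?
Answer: $- \frac{56772}{17} \approx -3339.5$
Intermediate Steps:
$D = 3$ ($D = 5 - 2 = 3$)
$\frac{33 + f}{D + \frac{1}{-59 + 2}} \left(-53 - 113\right) = \frac{33 + 27}{3 + \frac{1}{-59 + 2}} \left(-53 - 113\right) = \frac{60}{3 + \frac{1}{-57}} \left(-166\right) = \frac{60}{3 - \frac{1}{57}} \left(-166\right) = \frac{60}{\frac{170}{57}} \left(-166\right) = 60 \cdot \frac{57}{170} \left(-166\right) = \frac{342}{17} \left(-166\right) = - \frac{56772}{17}$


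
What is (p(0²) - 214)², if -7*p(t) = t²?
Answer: 45796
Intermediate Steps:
p(t) = -t²/7
(p(0²) - 214)² = (-(0²)²/7 - 214)² = (-⅐*0² - 214)² = (-⅐*0 - 214)² = (0 - 214)² = (-214)² = 45796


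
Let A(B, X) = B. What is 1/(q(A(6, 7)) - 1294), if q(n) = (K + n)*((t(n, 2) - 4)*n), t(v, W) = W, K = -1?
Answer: -1/1354 ≈ -0.00073855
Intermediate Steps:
q(n) = -2*n*(-1 + n) (q(n) = (-1 + n)*((2 - 4)*n) = (-1 + n)*(-2*n) = -2*n*(-1 + n))
1/(q(A(6, 7)) - 1294) = 1/(2*6*(1 - 1*6) - 1294) = 1/(2*6*(1 - 6) - 1294) = 1/(2*6*(-5) - 1294) = 1/(-60 - 1294) = 1/(-1354) = -1/1354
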